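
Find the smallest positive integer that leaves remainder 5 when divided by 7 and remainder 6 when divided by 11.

61

x ≡ 5 (mod 7) gives x ∈ {5, 12, 19, 26, 33, 40, 47, 54, …}.
The first of these with x mod 11 = 6 is 61.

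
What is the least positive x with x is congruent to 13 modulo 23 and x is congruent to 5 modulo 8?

13

x ≡ 5 (mod 8) gives x ∈ {5, 13}.
The first of these with x mod 23 = 13 is 13.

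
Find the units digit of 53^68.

Last digits of 3^n: 3, 9, 7, 1 (period 4).
68 mod 4 = 0, so the last digit matches 3^4 = 1.

1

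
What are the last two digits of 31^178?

Square-and-reduce mod 100: 31^1≡31, 31^2≡61, 31^4≡21, 31^8≡41, 31^16≡81, 31^32≡61, 31^64≡21, 31^128≡41.
Since 178 = 2 + 16 + 32 + 128 in binary, 31^178 ≡ 61·81·61·41 ≡ 41 (mod 100).

41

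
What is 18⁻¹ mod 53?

3

53 = 2·18 + 17
18 = 1·17 + 1
17 = 17·1 + 0
Back-substituting gives 18·3 ≡ 1 (mod 53).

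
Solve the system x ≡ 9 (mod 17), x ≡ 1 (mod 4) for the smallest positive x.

9

x ≡ 1 (mod 4) gives x ∈ {1, 5, 9}.
The first of these with x mod 17 = 9 is 9.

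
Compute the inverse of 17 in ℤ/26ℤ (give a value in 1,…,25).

23

26 = 1·17 + 9
17 = 1·9 + 8
9 = 1·8 + 1
8 = 8·1 + 0
Back-substituting gives 17·23 ≡ 1 (mod 26).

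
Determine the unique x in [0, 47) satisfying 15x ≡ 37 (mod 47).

15

The inverse of 15 mod 47 is 22 (since 15·22 = 330 ≡ 1).
So x ≡ 22·37 = 814 ≡ 15 (mod 47).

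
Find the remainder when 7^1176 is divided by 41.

16

Square-and-reduce mod 41: 7^1≡7, 7^2≡8, 7^4≡23, 7^8≡37, 7^16≡16, 7^32≡10, 7^64≡18, 7^128≡37, 7^256≡16, 7^512≡10, 7^1024≡18.
Since 1176 = 8 + 16 + 128 + 1024 in binary, 7^1176 ≡ 37·16·37·18 ≡ 16 (mod 41).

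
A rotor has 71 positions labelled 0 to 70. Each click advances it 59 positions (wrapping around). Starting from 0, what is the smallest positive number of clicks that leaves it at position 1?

65

71 = 1·59 + 12
59 = 4·12 + 11
12 = 1·11 + 1
11 = 11·1 + 0
Back-substituting gives 59·65 ≡ 1 (mod 71).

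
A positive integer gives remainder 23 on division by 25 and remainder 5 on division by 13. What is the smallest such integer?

Since 13·2 ≡ 1 (mod 25), take x = 5 + 13·((23−5)·2 mod 25) = 5 + 13·11 = 148.
Check: 148 mod 25 = 23, 148 mod 13 = 5.

148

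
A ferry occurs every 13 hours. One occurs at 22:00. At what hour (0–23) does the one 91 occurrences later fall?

5

91·13 = 1183.
1183 − 49·24 = 7, so 1183 ≡ 7 (mod 24).
(22 + 7) mod 24 = 5.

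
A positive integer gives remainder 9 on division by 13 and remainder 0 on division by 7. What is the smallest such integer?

x ≡ 0 (mod 7) gives x ∈ {0, 7, 14, 21, 28, 35}.
The first of these with x mod 13 = 9 is 35.

35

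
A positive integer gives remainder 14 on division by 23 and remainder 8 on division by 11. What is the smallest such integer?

129

x ≡ 8 (mod 11) gives x ∈ {8, 19, 30, 41, 52, 63, 74, 85, …}.
The first of these with x mod 23 = 14 is 129.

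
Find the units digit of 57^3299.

3

Powers of 7 mod 10 repeat with period 4: 7, 9, 3, 1.
3299 leaves remainder 3 on division by 4, so 57^3299 ends in 3.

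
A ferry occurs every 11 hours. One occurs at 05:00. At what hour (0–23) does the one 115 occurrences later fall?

22

115·11 = 1265.
1265 − 52·24 = 17, so 1265 ≡ 17 (mod 24).
(5 + 17) mod 24 = 22.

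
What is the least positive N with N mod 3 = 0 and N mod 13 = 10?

36

x ≡ 0 (mod 3) gives x ∈ {0, 3, 6, 9, 12, 15, 18, 21, …}.
The first of these with x mod 13 = 10 is 36.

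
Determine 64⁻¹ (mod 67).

67 = 1·64 + 3
64 = 21·3 + 1
3 = 3·1 + 0
Back-substituting gives 64·22 ≡ 1 (mod 67).

22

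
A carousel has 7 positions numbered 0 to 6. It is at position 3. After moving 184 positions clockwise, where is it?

184 mod 7 = 2 (since 26·7 = 182).
(3 + 2) mod 7 = 5.

5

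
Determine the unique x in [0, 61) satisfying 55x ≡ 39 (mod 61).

24

55⁻¹ ≡ 10 (mod 61) because 55·10 = 550 = 9·61 + 1.
So x ≡ 10·39 = 390 ≡ 24 (mod 61).
Check: 55·24 = 1320 = 21·61 + 39.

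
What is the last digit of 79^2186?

1

Powers of 9 mod 10 repeat with period 2: 9, 1.
2186 leaves remainder 0 on division by 2, so 79^2186 ends in 1.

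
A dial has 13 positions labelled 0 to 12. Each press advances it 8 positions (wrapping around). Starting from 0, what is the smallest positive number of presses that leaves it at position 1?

5

13 = 1·8 + 5
8 = 1·5 + 3
5 = 1·3 + 2
3 = 1·2 + 1
2 = 2·1 + 0
Back-substituting gives 8·5 ≡ 1 (mod 13).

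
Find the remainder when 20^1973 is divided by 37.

Successive squares of 20 mod 37: 20^1≡20, 20^2≡30, 20^4≡12, 20^8≡33, 20^16≡16, 20^32≡34, 20^64≡9, 20^128≡7, 20^256≡12, 20^512≡33, 20^1024≡16.
Since 1973 = 1 + 4 + 16 + 32 + 128 + 256 + 512 + 1024 in binary, 20^1973 ≡ 20·12·16·34·7·12·33·16 ≡ 32 (mod 37).

32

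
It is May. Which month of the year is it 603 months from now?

603 mod 12 = 3 (since 50·12 = 600).
May + 3 months → August.

August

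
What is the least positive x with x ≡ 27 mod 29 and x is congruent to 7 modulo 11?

x ≡ 7 (mod 11) gives x ∈ {7, 18, 29, 40, 51, 62, 73, 84, …}.
The first of these with x mod 29 = 27 is 172.

172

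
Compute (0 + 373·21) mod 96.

57

373·21 = 7833.
7833 mod 96 = 57 (since 81·96 = 7776).
(0 + 57) mod 96 = 57.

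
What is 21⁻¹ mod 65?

65 = 3·21 + 2
21 = 10·2 + 1
2 = 2·1 + 0
Back-substituting gives 21·31 ≡ 1 (mod 65).

31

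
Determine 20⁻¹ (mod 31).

14

31 = 1·20 + 11
20 = 1·11 + 9
11 = 1·9 + 2
9 = 4·2 + 1
2 = 2·1 + 0
Back-substituting gives 20·14 ≡ 1 (mod 31).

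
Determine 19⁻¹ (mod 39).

19·37 = 703 = 18·39 + 1, so 19⁻¹ ≡ 37 (mod 39).

37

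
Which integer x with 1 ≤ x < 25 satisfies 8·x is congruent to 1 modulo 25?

22

8·22 = 176 = 7·25 + 1, so 8⁻¹ ≡ 22 (mod 25).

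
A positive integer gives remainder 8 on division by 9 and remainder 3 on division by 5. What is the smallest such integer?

x ≡ 3 (mod 5) gives x ∈ {3, 8}.
The first of these with x mod 9 = 8 is 8.

8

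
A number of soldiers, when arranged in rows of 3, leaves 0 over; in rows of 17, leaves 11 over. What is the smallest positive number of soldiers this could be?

45

Since 17·2 ≡ 1 (mod 3), take x = 11 + 17·((0−11)·2 mod 3) = 11 + 17·2 = 45.
Check: 45 mod 3 = 0, 45 mod 17 = 11.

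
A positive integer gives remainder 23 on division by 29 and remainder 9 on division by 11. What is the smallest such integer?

284

x ≡ 9 (mod 11) gives x ∈ {9, 20, 31, 42, 53, 64, 75, 86, …}.
The first of these with x mod 29 = 23 is 284.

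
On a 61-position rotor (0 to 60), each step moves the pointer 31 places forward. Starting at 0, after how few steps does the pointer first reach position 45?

29

31⁻¹ ≡ 2 (mod 61) because 31·2 = 62 = 1·61 + 1.
So x ≡ 2·45 = 90 ≡ 29 (mod 61).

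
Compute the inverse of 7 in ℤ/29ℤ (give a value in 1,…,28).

7·25 = 175 = 6·29 + 1, so 7⁻¹ ≡ 25 (mod 29).

25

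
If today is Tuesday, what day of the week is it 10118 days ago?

Dividing 10118 by 7 gives quotient 1445 and remainder 3.
Tuesday − 3 days → Saturday.

Saturday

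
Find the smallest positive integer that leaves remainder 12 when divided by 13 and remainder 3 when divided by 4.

51

Since 4·10 ≡ 1 (mod 13), take x = 3 + 4·((12−3)·10 mod 13) = 3 + 4·12 = 51.
Check: 51 mod 13 = 12, 51 mod 4 = 3.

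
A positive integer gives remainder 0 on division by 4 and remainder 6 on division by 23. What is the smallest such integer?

52

x ≡ 0 (mod 4) gives x ∈ {0, 4, 8, 12, 16, 20, 24, 28, …}.
The first of these with x mod 23 = 6 is 52.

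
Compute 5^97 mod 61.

By repeated squaring mod 61: 5^1≡5, 5^2≡25, 5^4≡15, 5^8≡42, 5^16≡56, 5^32≡25, 5^64≡15.
Since 97 = 1 + 32 + 64 in binary, 5^97 ≡ 5·25·15 ≡ 45 (mod 61).

45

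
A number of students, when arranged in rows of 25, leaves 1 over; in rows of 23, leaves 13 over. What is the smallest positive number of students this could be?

151

Since 23·12 ≡ 1 (mod 25), take x = 13 + 23·((1−13)·12 mod 25) = 13 + 23·6 = 151.
Check: 151 mod 25 = 1, 151 mod 23 = 13.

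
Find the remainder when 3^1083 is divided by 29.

By repeated squaring mod 29: 3^1≡3, 3^2≡9, 3^4≡23, 3^8≡7, 3^16≡20, 3^32≡23, 3^64≡7, 3^128≡20, 3^256≡23, 3^512≡7, 3^1024≡20.
Since 1083 = 1 + 2 + 8 + 16 + 32 + 1024 in binary, 3^1083 ≡ 3·9·7·20·23·20 ≡ 18 (mod 29).

18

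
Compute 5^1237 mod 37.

13

By repeated squaring mod 37: 5^1≡5, 5^2≡25, 5^4≡33, 5^8≡16, 5^16≡34, 5^32≡9, 5^64≡7, 5^128≡12, 5^256≡33, 5^512≡16, 5^1024≡34.
1237 = 1 + 4 + 16 + 64 + 128 + 1024, so 5^1237 ≡ 5·33·34·7·12·34 ≡ 13 (mod 37).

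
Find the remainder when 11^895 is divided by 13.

2

Square-and-reduce mod 13: 11^1≡11, 11^2≡4, 11^4≡3, 11^8≡9, 11^16≡3, 11^32≡9, 11^64≡3, 11^128≡9, 11^256≡3, 11^512≡9.
Since 895 = 1 + 2 + 4 + 8 + 16 + 32 + 64 + 256 + 512 in binary, 11^895 ≡ 11·4·3·9·3·9·3·3·9 ≡ 2 (mod 13).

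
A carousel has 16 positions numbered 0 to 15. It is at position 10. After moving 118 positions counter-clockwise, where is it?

4

118 mod 16 = 6 (since 7·16 = 112).
(10 − 6) mod 16 = 4.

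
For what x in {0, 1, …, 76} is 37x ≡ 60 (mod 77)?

37⁻¹ ≡ 25 (mod 77) because 37·25 = 925 = 12·77 + 1.
Multiplying both sides by 25: x ≡ 25·60 = 1500 ≡ 37 (mod 77).
Check: 37·37 = 1369 = 17·77 + 60.

37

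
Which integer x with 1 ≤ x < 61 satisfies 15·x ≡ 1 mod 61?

57

61 = 4·15 + 1
15 = 15·1 + 0
Back-substituting gives 15·57 ≡ 1 (mod 61).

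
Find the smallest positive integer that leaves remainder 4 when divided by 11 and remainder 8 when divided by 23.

169

Since 23·1 ≡ 1 (mod 11), take x = 8 + 23·((4−8)·1 mod 11) = 8 + 23·7 = 169.
Check: 169 mod 11 = 4, 169 mod 23 = 8.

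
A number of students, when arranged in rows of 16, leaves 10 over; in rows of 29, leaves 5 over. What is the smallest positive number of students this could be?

266

x ≡ 10 (mod 16) gives x ∈ {10, 26, 42, 58, 74, 90, 106, 122, …}.
The first of these with x mod 29 = 5 is 266.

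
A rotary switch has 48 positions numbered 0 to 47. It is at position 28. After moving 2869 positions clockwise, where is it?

Dividing 2869 by 48 gives quotient 59 and remainder 37.
(28 + 37) mod 48 = 17.

17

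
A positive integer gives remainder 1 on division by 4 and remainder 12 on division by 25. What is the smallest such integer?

x ≡ 1 (mod 4) gives x ∈ {1, 5, 9, 13, 17, 21, 25, 29, …}.
The first of these with x mod 25 = 12 is 37.

37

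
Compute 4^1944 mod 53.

46

Successive squares of 4 mod 53: 4^1≡4, 4^2≡16, 4^4≡44, 4^8≡28, 4^16≡42, 4^32≡15, 4^64≡13, 4^128≡10, 4^256≡47, 4^512≡36, 4^1024≡24.
Since 1944 = 8 + 16 + 128 + 256 + 512 + 1024 in binary, 4^1944 ≡ 28·42·10·47·36·24 ≡ 46 (mod 53).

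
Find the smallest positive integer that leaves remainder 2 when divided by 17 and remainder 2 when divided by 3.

2

Since 3·6 ≡ 1 (mod 17), take x = 2 + 3·((2−2)·6 mod 17) = 2 + 3·0 = 2.
Check: 2 mod 17 = 2, 2 mod 3 = 2.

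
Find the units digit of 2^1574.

4

The units digit of 2^n cycles with period 4: 2, 4, 8, 6, …
1574 leaves remainder 2 on division by 4, so 2^1574 ends in 4.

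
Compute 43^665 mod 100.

43

Square-and-reduce mod 100: 43^1≡43, 43^2≡49, 43^4≡1, 43^8≡1, 43^16≡1, 43^32≡1, 43^64≡1, 43^128≡1, 43^256≡1, 43^512≡1.
Since 665 = 1 + 8 + 16 + 128 + 512 in binary, 43^665 ≡ 43·1·1·1·1 ≡ 43 (mod 100).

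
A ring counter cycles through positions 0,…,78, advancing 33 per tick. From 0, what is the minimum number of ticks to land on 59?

76

33⁻¹ ≡ 12 (mod 79) because 33·12 = 396 = 5·79 + 1.
So x ≡ 12·59 = 708 ≡ 76 (mod 79).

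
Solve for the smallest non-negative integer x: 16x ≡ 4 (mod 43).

16⁻¹ ≡ 35 (mod 43) because 16·35 = 560 = 13·43 + 1.
So x ≡ 35·4 = 140 ≡ 11 (mod 43).

11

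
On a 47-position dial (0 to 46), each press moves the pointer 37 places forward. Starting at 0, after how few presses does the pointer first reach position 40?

37⁻¹ ≡ 14 (mod 47) because 37·14 = 518 = 11·47 + 1.
So x ≡ 14·40 = 560 ≡ 43 (mod 47).
Check: 37·43 = 1591 = 33·47 + 40.

43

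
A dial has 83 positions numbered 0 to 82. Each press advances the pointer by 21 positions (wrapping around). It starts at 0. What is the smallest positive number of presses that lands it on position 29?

21⁻¹ ≡ 4 (mod 83) because 21·4 = 84 = 1·83 + 1.
Multiplying both sides by 4: x ≡ 4·29 = 116 ≡ 33 (mod 83).

33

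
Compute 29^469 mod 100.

69

Square-and-reduce mod 100: 29^1≡29, 29^2≡41, 29^4≡81, 29^8≡61, 29^16≡21, 29^32≡41, 29^64≡81, 29^128≡61, 29^256≡21.
Since 469 = 1 + 4 + 16 + 64 + 128 + 256 in binary, 29^469 ≡ 29·81·21·81·61·21 ≡ 69 (mod 100).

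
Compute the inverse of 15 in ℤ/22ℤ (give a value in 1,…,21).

3

22 = 1·15 + 7
15 = 2·7 + 1
7 = 7·1 + 0
Back-substituting gives 15·3 ≡ 1 (mod 22).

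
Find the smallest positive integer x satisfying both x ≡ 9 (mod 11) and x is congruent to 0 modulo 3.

Since 3·4 ≡ 1 (mod 11), take x = 0 + 3·((9−0)·4 mod 11) = 0 + 3·3 = 9.
Check: 9 mod 11 = 9, 9 mod 3 = 0.

9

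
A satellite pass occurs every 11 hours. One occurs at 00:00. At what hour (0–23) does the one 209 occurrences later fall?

19

209·11 = 2299.
2299 − 95·24 = 19, so 2299 ≡ 19 (mod 24).
(0 + 19) mod 24 = 19.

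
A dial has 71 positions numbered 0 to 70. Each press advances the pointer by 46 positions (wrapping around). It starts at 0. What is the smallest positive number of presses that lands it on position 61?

46⁻¹ ≡ 17 (mod 71) because 46·17 = 782 = 11·71 + 1.
So x ≡ 17·61 = 1037 ≡ 43 (mod 71).

43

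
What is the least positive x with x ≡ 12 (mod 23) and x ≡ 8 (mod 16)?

x ≡ 8 (mod 16) gives x ∈ {8, 24, 40, 56, 72, 88, 104}.
The first of these with x mod 23 = 12 is 104.

104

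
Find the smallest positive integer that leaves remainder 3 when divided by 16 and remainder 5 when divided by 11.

115

x ≡ 5 (mod 11) gives x ∈ {5, 16, 27, 38, 49, 60, 71, 82, …}.
The first of these with x mod 16 = 3 is 115.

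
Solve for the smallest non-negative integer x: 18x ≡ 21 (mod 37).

18⁻¹ ≡ 35 (mod 37) because 18·35 = 630 = 17·37 + 1.
Multiplying both sides by 35: x ≡ 35·21 = 735 ≡ 32 (mod 37).

32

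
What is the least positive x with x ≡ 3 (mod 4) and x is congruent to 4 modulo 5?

19

Since 5·1 ≡ 1 (mod 4), take x = 4 + 5·((3−4)·1 mod 4) = 4 + 5·3 = 19.
Check: 19 mod 4 = 3, 19 mod 5 = 4.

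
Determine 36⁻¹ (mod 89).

89 = 2·36 + 17
36 = 2·17 + 2
17 = 8·2 + 1
2 = 2·1 + 0
Back-substituting gives 36·47 ≡ 1 (mod 89).

47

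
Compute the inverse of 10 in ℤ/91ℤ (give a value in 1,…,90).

10·82 = 820 = 9·91 + 1, so 10⁻¹ ≡ 82 (mod 91).

82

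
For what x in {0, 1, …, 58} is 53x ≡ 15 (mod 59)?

53⁻¹ ≡ 49 (mod 59) because 53·49 = 2597 = 44·59 + 1.
Multiplying both sides by 49: x ≡ 49·15 = 735 ≡ 27 (mod 59).

27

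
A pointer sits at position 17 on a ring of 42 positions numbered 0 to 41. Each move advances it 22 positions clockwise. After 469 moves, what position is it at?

3

469·22 = 10318.
10318 = 245·42 + 28, so 10318 mod 42 = 28.
(17 + 28) mod 42 = 3.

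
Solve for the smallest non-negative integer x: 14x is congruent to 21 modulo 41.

22

The inverse of 14 mod 41 is 3 (since 14·3 = 42 ≡ 1).
So x ≡ 3·21 = 63 ≡ 22 (mod 41).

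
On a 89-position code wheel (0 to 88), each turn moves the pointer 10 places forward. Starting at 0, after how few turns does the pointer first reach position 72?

25

The inverse of 10 mod 89 is 9 (since 10·9 = 90 ≡ 1).
Multiplying both sides by 9: x ≡ 9·72 = 648 ≡ 25 (mod 89).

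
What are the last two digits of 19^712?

Successive squares of 19 mod 100: 19^1≡19, 19^2≡61, 19^4≡21, 19^8≡41, 19^16≡81, 19^32≡61, 19^64≡21, 19^128≡41, 19^256≡81, 19^512≡61.
Since 712 = 8 + 64 + 128 + 512 in binary, 19^712 ≡ 41·21·41·61 ≡ 61 (mod 100).

61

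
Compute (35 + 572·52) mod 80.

19

572·52 = 29744.
29744 = 371·80 + 64, so 29744 mod 80 = 64.
(35 + 64) mod 80 = 19.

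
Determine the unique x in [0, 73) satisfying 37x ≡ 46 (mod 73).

19

37⁻¹ ≡ 2 (mod 73) because 37·2 = 74 = 1·73 + 1.
So x ≡ 2·46 = 92 ≡ 19 (mod 73).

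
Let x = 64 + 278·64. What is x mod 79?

2

278·64 = 17792.
17792 − 225·79 = 17, so 17792 ≡ 17 (mod 79).
(64 + 17) mod 79 = 2.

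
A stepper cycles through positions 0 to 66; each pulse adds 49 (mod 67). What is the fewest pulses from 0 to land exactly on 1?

26

49·26 = 1274 = 19·67 + 1, so 49⁻¹ ≡ 26 (mod 67).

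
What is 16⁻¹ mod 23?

13

16·13 = 208 = 9·23 + 1, so 16⁻¹ ≡ 13 (mod 23).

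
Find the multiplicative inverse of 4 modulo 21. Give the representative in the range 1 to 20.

16

21 = 5·4 + 1
4 = 4·1 + 0
Back-substituting gives 4·16 ≡ 1 (mod 21).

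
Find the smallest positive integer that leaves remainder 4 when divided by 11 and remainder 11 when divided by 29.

Since 29·8 ≡ 1 (mod 11), take x = 11 + 29·((4−11)·8 mod 11) = 11 + 29·10 = 301.
Check: 301 mod 11 = 4, 301 mod 29 = 11.

301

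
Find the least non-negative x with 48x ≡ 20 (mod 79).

The inverse of 48 mod 79 is 28 (since 48·28 = 1344 ≡ 1).
So x ≡ 28·20 = 560 ≡ 7 (mod 79).
Check: 48·7 = 336 = 4·79 + 20.

7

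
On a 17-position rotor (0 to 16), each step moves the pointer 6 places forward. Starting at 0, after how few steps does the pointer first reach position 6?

1

6⁻¹ ≡ 3 (mod 17) because 6·3 = 18 = 1·17 + 1.
Multiplying both sides by 3: x ≡ 3·6 = 18 ≡ 1 (mod 17).
Check: 6·1 = 6 = 0·17 + 6.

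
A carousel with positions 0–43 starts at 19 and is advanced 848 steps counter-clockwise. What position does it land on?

848 mod 44 = 12 (since 19·44 = 836).
(19 − 12) mod 44 = 7.

7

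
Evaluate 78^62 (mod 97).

79

By repeated squaring mod 97: 78^1≡78, 78^2≡70, 78^4≡50, 78^8≡75, 78^16≡96, 78^32≡1.
62 = 2 + 4 + 8 + 16 + 32, so 78^62 ≡ 70·50·75·96·1 ≡ 79 (mod 97).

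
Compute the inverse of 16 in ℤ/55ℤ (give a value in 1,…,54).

16·31 = 496 = 9·55 + 1, so 16⁻¹ ≡ 31 (mod 55).

31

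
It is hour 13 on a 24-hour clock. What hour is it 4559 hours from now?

12

4559 = 189·24 + 23, so 4559 mod 24 = 23.
(13 + 23) mod 24 = 12.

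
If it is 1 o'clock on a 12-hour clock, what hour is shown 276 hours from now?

276 mod 12 = 0 (since 23·12 = 276).
1 + 0 → 1 on a 12-hour dial.

1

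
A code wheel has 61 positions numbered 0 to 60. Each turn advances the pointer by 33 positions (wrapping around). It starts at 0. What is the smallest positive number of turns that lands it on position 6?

39

33⁻¹ ≡ 37 (mod 61) because 33·37 = 1221 = 20·61 + 1.
So x ≡ 37·6 = 222 ≡ 39 (mod 61).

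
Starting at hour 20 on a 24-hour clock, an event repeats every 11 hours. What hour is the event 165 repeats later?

165·11 = 1815.
Dividing 1815 by 24 gives quotient 75 and remainder 15.
(20 + 15) mod 24 = 11.

11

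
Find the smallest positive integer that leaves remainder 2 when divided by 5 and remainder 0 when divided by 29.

Since 29·4 ≡ 1 (mod 5), take x = 0 + 29·((2−0)·4 mod 5) = 0 + 29·3 = 87.
Check: 87 mod 5 = 2, 87 mod 29 = 0.

87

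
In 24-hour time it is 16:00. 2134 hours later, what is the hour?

14

2134 mod 24 = 22 (since 88·24 = 2112).
(16 + 22) mod 24 = 14.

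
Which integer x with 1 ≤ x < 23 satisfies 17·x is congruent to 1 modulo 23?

19

17·19 = 323 = 14·23 + 1, so 17⁻¹ ≡ 19 (mod 23).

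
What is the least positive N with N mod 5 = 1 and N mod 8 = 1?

Since 8·2 ≡ 1 (mod 5), take x = 1 + 8·((1−1)·2 mod 5) = 1 + 8·0 = 1.
Check: 1 mod 5 = 1, 1 mod 8 = 1.

1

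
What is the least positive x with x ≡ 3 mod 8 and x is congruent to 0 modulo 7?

35

x ≡ 0 (mod 7) gives x ∈ {0, 7, 14, 21, 28, 35}.
The first of these with x mod 8 = 3 is 35.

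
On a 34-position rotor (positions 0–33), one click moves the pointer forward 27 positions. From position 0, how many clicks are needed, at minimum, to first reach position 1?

27·29 = 783 = 23·34 + 1, so 27⁻¹ ≡ 29 (mod 34).

29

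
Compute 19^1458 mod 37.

Square-and-reduce mod 37: 19^1≡19, 19^2≡28, 19^4≡7, 19^8≡12, 19^16≡33, 19^32≡16, 19^64≡34, 19^128≡9, 19^256≡7, 19^512≡12, 19^1024≡33.
Since 1458 = 2 + 16 + 32 + 128 + 256 + 1024 in binary, 19^1458 ≡ 28·33·16·9·7·33 ≡ 36 (mod 37).

36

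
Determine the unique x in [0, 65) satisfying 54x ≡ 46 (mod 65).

54⁻¹ ≡ 59 (mod 65) because 54·59 = 3186 = 49·65 + 1.
So x ≡ 59·46 = 2714 ≡ 49 (mod 65).

49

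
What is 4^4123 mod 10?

4

Powers of 4 mod 10 repeat with period 2: 4, 6.
4123 mod 2 = 1, so the last digit matches 4^1 = 4.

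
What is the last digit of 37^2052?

Powers of 7 mod 10 repeat with period 4: 7, 9, 3, 1.
2052 mod 4 = 0, so the last digit matches 7^4 = 1.

1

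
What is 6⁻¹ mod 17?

3

17 = 2·6 + 5
6 = 1·5 + 1
5 = 5·1 + 0
Back-substituting gives 6·3 ≡ 1 (mod 17).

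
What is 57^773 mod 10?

Last digits of 7^n: 7, 9, 3, 1 (period 4).
773 leaves remainder 1 on division by 4, so 57^773 ends in 7.

7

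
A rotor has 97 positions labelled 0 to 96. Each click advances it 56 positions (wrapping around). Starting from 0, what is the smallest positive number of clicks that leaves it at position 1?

56·26 = 1456 = 15·97 + 1, so 56⁻¹ ≡ 26 (mod 97).

26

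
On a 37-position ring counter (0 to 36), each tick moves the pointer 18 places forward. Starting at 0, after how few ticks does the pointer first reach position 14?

9

The inverse of 18 mod 37 is 35 (since 18·35 = 630 ≡ 1).
Multiplying both sides by 35: x ≡ 35·14 = 490 ≡ 9 (mod 37).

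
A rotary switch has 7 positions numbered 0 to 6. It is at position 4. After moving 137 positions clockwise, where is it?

137 mod 7 = 4 (since 19·7 = 133).
(4 + 4) mod 7 = 1.

1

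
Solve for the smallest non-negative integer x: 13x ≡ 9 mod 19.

8

The inverse of 13 mod 19 is 3 (since 13·3 = 39 ≡ 1).
So x ≡ 3·9 = 27 ≡ 8 (mod 19).
Check: 13·8 = 104 = 5·19 + 9.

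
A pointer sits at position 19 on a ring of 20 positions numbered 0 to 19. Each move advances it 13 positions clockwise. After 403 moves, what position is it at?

18

403·13 = 5239.
Dividing 5239 by 20 gives quotient 261 and remainder 19.
(19 + 19) mod 20 = 18.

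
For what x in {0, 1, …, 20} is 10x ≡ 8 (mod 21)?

5

The inverse of 10 mod 21 is 19 (since 10·19 = 190 ≡ 1).
Multiplying both sides by 19: x ≡ 19·8 = 152 ≡ 5 (mod 21).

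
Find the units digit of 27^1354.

9

Powers of 7 mod 10 repeat with period 4: 7, 9, 3, 1.
1354 leaves remainder 2 on division by 4, so 27^1354 ends in 9.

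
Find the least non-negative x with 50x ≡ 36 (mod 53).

The inverse of 50 mod 53 is 35 (since 50·35 = 1750 ≡ 1).
Multiplying both sides by 35: x ≡ 35·36 = 1260 ≡ 41 (mod 53).

41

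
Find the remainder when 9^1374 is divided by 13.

1

By repeated squaring mod 13: 9^1≡9, 9^2≡3, 9^4≡9, 9^8≡3, 9^16≡9, 9^32≡3, 9^64≡9, 9^128≡3, 9^256≡9, 9^512≡3, 9^1024≡9.
Since 1374 = 2 + 4 + 8 + 16 + 64 + 256 + 1024 in binary, 9^1374 ≡ 3·9·3·9·9·9·9 ≡ 1 (mod 13).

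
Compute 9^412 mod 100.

Successive squares of 9 mod 100: 9^1≡9, 9^2≡81, 9^4≡61, 9^8≡21, 9^16≡41, 9^32≡81, 9^64≡61, 9^128≡21, 9^256≡41.
Since 412 = 4 + 8 + 16 + 128 + 256 in binary, 9^412 ≡ 61·21·41·21·41 ≡ 81 (mod 100).

81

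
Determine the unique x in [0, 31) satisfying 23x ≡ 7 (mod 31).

3

23⁻¹ ≡ 27 (mod 31) because 23·27 = 621 = 20·31 + 1.
So x ≡ 27·7 = 189 ≡ 3 (mod 31).
Check: 23·3 = 69 = 2·31 + 7.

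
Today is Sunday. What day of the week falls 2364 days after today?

2364 − 337·7 = 5, so 2364 ≡ 5 (mod 7).
Sunday + 5 days → Friday.

Friday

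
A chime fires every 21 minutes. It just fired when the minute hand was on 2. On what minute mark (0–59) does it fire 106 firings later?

8

106·21 = 2226.
2226 mod 60 = 6 (since 37·60 = 2220).
(2 + 6) mod 60 = 8.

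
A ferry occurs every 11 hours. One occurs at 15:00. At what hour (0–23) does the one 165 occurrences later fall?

6

165·11 = 1815.
Dividing 1815 by 24 gives quotient 75 and remainder 15.
(15 + 15) mod 24 = 6.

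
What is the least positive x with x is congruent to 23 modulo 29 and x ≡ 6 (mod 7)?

Since 7·25 ≡ 1 (mod 29), take x = 6 + 7·((23−6)·25 mod 29) = 6 + 7·19 = 139.
Check: 139 mod 29 = 23, 139 mod 7 = 6.

139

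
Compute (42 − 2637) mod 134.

85

2637 = 19·134 + 91, so 2637 mod 134 = 91.
(42 − 91) mod 134 = 85.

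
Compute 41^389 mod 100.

Successive squares of 41 mod 100: 41^1≡41, 41^2≡81, 41^4≡61, 41^8≡21, 41^16≡41, 41^32≡81, 41^64≡61, 41^128≡21, 41^256≡41.
389 = 1 + 4 + 128 + 256, so 41^389 ≡ 41·61·21·41 ≡ 61 (mod 100).

61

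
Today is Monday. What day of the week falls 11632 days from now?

Dividing 11632 by 7 gives quotient 1661 and remainder 5.
Monday + 5 days → Saturday.

Saturday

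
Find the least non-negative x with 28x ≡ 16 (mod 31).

28⁻¹ ≡ 10 (mod 31) because 28·10 = 280 = 9·31 + 1.
Multiplying both sides by 10: x ≡ 10·16 = 160 ≡ 5 (mod 31).

5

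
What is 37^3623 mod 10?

3

The units digit of 37^n cycles with period 4: 7, 9, 3, 1, …
3623 leaves remainder 3 on division by 4, so 37^3623 ends in 3.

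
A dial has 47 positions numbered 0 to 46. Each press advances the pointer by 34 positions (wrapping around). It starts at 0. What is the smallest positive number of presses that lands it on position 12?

28

The inverse of 34 mod 47 is 18 (since 34·18 = 612 ≡ 1).
Multiplying both sides by 18: x ≡ 18·12 = 216 ≡ 28 (mod 47).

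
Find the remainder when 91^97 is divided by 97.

91

Successive squares of 91 mod 97: 91^1≡91, 91^2≡36, 91^4≡35, 91^8≡61, 91^16≡35, 91^32≡61, 91^64≡35.
Since 97 = 1 + 32 + 64 in binary, 91^97 ≡ 91·61·35 ≡ 91 (mod 97).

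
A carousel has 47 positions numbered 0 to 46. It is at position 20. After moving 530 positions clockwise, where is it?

33

530 − 11·47 = 13, so 530 ≡ 13 (mod 47).
(20 + 13) mod 47 = 33.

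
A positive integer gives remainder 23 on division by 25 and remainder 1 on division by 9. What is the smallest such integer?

73

Since 9·14 ≡ 1 (mod 25), take x = 1 + 9·((23−1)·14 mod 25) = 1 + 9·8 = 73.
Check: 73 mod 25 = 23, 73 mod 9 = 1.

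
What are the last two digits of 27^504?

Square-and-reduce mod 100: 27^1≡27, 27^2≡29, 27^4≡41, 27^8≡81, 27^16≡61, 27^32≡21, 27^64≡41, 27^128≡81, 27^256≡61.
Since 504 = 8 + 16 + 32 + 64 + 128 + 256 in binary, 27^504 ≡ 81·61·21·41·81·61 ≡ 41 (mod 100).

41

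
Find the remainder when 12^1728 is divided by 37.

1

Square-and-reduce mod 37: 12^1≡12, 12^2≡33, 12^4≡16, 12^8≡34, 12^16≡9, 12^32≡7, 12^64≡12, 12^128≡33, 12^256≡16, 12^512≡34, 12^1024≡9.
Since 1728 = 64 + 128 + 512 + 1024 in binary, 12^1728 ≡ 12·33·34·9 ≡ 1 (mod 37).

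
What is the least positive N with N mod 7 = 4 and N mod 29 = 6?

151

x ≡ 4 (mod 7) gives x ∈ {4, 11, 18, 25, 32, 39, 46, 53, …}.
The first of these with x mod 29 = 6 is 151.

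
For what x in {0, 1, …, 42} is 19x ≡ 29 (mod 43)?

40

The inverse of 19 mod 43 is 34 (since 19·34 = 646 ≡ 1).
Multiplying both sides by 34: x ≡ 34·29 = 986 ≡ 40 (mod 43).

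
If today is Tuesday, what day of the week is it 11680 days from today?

11680 − 1668·7 = 4, so 11680 ≡ 4 (mod 7).
Tuesday + 4 days → Saturday.

Saturday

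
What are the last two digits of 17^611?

33

Successive squares of 17 mod 100: 17^1≡17, 17^2≡89, 17^4≡21, 17^8≡41, 17^16≡81, 17^32≡61, 17^64≡21, 17^128≡41, 17^256≡81, 17^512≡61.
611 = 1 + 2 + 32 + 64 + 512, so 17^611 ≡ 17·89·61·21·61 ≡ 33 (mod 100).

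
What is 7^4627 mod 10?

Powers of 7 mod 10 repeat with period 4: 7, 9, 3, 1.
4627 leaves remainder 3 on division by 4, so 7^4627 ends in 3.

3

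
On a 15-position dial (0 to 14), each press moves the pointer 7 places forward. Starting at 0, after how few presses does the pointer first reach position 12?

7⁻¹ ≡ 13 (mod 15) because 7·13 = 91 = 6·15 + 1.
So x ≡ 13·12 = 156 ≡ 6 (mod 15).

6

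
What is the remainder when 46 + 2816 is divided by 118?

30

2816 mod 118 = 102 (since 23·118 = 2714).
(46 + 102) mod 118 = 30.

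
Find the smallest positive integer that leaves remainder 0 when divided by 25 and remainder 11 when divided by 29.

x ≡ 0 (mod 25) gives x ∈ {0, 25, 50, 75, 100, 125, 150, 175, …}.
The first of these with x mod 29 = 11 is 475.

475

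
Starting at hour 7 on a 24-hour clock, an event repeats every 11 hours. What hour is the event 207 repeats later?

4

207·11 = 2277.
Dividing 2277 by 24 gives quotient 94 and remainder 21.
(7 + 21) mod 24 = 4.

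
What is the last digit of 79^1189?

9

The units digit of 79^n cycles with period 2: 9, 1, …
1189 mod 2 = 1, so the last digit matches 9^1 = 9.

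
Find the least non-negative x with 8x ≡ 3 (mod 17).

11

The inverse of 8 mod 17 is 15 (since 8·15 = 120 ≡ 1).
Multiplying both sides by 15: x ≡ 15·3 = 45 ≡ 11 (mod 17).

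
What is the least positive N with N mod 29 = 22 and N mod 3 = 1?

x ≡ 1 (mod 3) gives x ∈ {1, 4, 7, 10, 13, 16, 19, 22}.
The first of these with x mod 29 = 22 is 22.

22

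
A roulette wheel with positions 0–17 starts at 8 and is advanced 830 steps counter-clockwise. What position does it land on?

830 mod 18 = 2 (since 46·18 = 828).
(8 − 2) mod 18 = 6.

6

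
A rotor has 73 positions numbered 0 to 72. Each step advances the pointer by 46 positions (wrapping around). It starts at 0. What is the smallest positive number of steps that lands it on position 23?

46⁻¹ ≡ 27 (mod 73) because 46·27 = 1242 = 17·73 + 1.
Multiplying both sides by 27: x ≡ 27·23 = 621 ≡ 37 (mod 73).

37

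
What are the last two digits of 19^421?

By repeated squaring mod 100: 19^1≡19, 19^2≡61, 19^4≡21, 19^8≡41, 19^16≡81, 19^32≡61, 19^64≡21, 19^128≡41, 19^256≡81.
Since 421 = 1 + 4 + 32 + 128 + 256 in binary, 19^421 ≡ 19·21·61·41·81 ≡ 19 (mod 100).

19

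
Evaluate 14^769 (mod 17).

14

By repeated squaring mod 17: 14^1≡14, 14^2≡9, 14^4≡13, 14^8≡16, 14^16≡1, 14^32≡1, 14^64≡1, 14^128≡1, 14^256≡1, 14^512≡1.
Since 769 = 1 + 256 + 512 in binary, 14^769 ≡ 14·1·1 ≡ 14 (mod 17).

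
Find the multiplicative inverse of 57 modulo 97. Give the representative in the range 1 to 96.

80

97 = 1·57 + 40
57 = 1·40 + 17
40 = 2·17 + 6
17 = 2·6 + 5
6 = 1·5 + 1
5 = 5·1 + 0
Back-substituting gives 57·80 ≡ 1 (mod 97).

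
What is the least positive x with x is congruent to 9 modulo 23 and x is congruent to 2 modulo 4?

78

x ≡ 2 (mod 4) gives x ∈ {2, 6, 10, 14, 18, 22, 26, 30, …}.
The first of these with x mod 23 = 9 is 78.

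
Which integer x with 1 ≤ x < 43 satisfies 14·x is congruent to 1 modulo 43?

40

43 = 3·14 + 1
14 = 14·1 + 0
Back-substituting gives 14·40 ≡ 1 (mod 43).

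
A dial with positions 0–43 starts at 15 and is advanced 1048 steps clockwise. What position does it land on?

1048 − 23·44 = 36, so 1048 ≡ 36 (mod 44).
(15 + 36) mod 44 = 7.

7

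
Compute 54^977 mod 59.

43

Square-and-reduce mod 59: 54^1≡54, 54^2≡25, 54^4≡35, 54^8≡45, 54^16≡19, 54^32≡7, 54^64≡49, 54^128≡41, 54^256≡29, 54^512≡15.
Since 977 = 1 + 16 + 64 + 128 + 256 + 512 in binary, 54^977 ≡ 54·19·49·41·29·15 ≡ 43 (mod 59).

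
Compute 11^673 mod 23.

17

By repeated squaring mod 23: 11^1≡11, 11^2≡6, 11^4≡13, 11^8≡8, 11^16≡18, 11^32≡2, 11^64≡4, 11^128≡16, 11^256≡3, 11^512≡9.
673 = 1 + 32 + 128 + 512, so 11^673 ≡ 11·2·16·9 ≡ 17 (mod 23).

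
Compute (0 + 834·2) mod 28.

834·2 = 1668.
1668 = 59·28 + 16, so 1668 mod 28 = 16.
(0 + 16) mod 28 = 16.

16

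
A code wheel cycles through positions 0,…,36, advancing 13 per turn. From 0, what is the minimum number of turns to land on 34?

The inverse of 13 mod 37 is 20 (since 13·20 = 260 ≡ 1).
So x ≡ 20·34 = 680 ≡ 14 (mod 37).
Check: 13·14 = 182 = 4·37 + 34.

14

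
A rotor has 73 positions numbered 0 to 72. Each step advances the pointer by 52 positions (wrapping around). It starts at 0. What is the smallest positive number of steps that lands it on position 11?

52⁻¹ ≡ 66 (mod 73) because 52·66 = 3432 = 47·73 + 1.
So x ≡ 66·11 = 726 ≡ 69 (mod 73).

69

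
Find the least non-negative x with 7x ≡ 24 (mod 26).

22

7⁻¹ ≡ 15 (mod 26) because 7·15 = 105 = 4·26 + 1.
So x ≡ 15·24 = 360 ≡ 22 (mod 26).
Check: 7·22 = 154 = 5·26 + 24.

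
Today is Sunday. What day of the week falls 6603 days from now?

6603 = 943·7 + 2, so 6603 mod 7 = 2.
Sunday + 2 days → Tuesday.

Tuesday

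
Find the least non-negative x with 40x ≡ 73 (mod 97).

77

The inverse of 40 mod 97 is 17 (since 40·17 = 680 ≡ 1).
So x ≡ 17·73 = 1241 ≡ 77 (mod 97).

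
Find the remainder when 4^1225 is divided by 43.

By repeated squaring mod 43: 4^1≡4, 4^2≡16, 4^4≡41, 4^8≡4, 4^16≡16, 4^32≡41, 4^64≡4, 4^128≡16, 4^256≡41, 4^512≡4, 4^1024≡16.
1225 = 1 + 8 + 64 + 128 + 1024, so 4^1225 ≡ 4·4·4·16·16 ≡ 1 (mod 43).

1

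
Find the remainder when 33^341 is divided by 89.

Square-and-reduce mod 89: 33^1≡33, 33^2≡21, 33^4≡85, 33^8≡16, 33^16≡78, 33^32≡32, 33^64≡45, 33^128≡67, 33^256≡39.
Since 341 = 1 + 4 + 16 + 64 + 256 in binary, 33^341 ≡ 33·85·78·45·39 ≡ 12 (mod 89).

12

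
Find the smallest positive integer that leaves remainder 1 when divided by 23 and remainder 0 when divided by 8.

24

Since 8·3 ≡ 1 (mod 23), take x = 0 + 8·((1−0)·3 mod 23) = 0 + 8·3 = 24.
Check: 24 mod 23 = 1, 24 mod 8 = 0.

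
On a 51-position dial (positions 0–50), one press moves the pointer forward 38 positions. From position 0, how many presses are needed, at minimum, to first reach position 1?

51 = 1·38 + 13
38 = 2·13 + 12
13 = 1·12 + 1
12 = 12·1 + 0
Back-substituting gives 38·47 ≡ 1 (mod 51).

47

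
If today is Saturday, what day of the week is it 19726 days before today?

Saturday

19726 − 2818·7 = 0, so 19726 ≡ 0 (mod 7).
Saturday − 0 days → Saturday.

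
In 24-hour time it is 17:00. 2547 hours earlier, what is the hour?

14

2547 = 106·24 + 3, so 2547 mod 24 = 3.
(17 − 3) mod 24 = 14.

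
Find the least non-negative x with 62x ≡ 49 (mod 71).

34

62⁻¹ ≡ 63 (mod 71) because 62·63 = 3906 = 55·71 + 1.
Multiplying both sides by 63: x ≡ 63·49 = 3087 ≡ 34 (mod 71).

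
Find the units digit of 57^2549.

Powers of 7 mod 10 repeat with period 4: 7, 9, 3, 1.
2549 leaves remainder 1 on division by 4, so 57^2549 ends in 7.

7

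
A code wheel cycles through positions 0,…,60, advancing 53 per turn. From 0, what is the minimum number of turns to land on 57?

The inverse of 53 mod 61 is 38 (since 53·38 = 2014 ≡ 1).
Multiplying both sides by 38: x ≡ 38·57 = 2166 ≡ 31 (mod 61).

31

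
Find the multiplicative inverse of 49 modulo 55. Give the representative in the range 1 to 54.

9

55 = 1·49 + 6
49 = 8·6 + 1
6 = 6·1 + 0
Back-substituting gives 49·9 ≡ 1 (mod 55).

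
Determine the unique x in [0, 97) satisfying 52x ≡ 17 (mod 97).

52⁻¹ ≡ 28 (mod 97) because 52·28 = 1456 = 15·97 + 1.
So x ≡ 28·17 = 476 ≡ 88 (mod 97).

88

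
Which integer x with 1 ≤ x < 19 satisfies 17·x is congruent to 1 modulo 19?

9

17·9 = 153 = 8·19 + 1, so 17⁻¹ ≡ 9 (mod 19).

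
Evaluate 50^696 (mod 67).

22

By repeated squaring mod 67: 50^1≡50, 50^2≡21, 50^4≡39, 50^8≡47, 50^16≡65, 50^32≡4, 50^64≡16, 50^128≡55, 50^256≡10, 50^512≡33.
Since 696 = 8 + 16 + 32 + 128 + 512 in binary, 50^696 ≡ 47·65·4·55·33 ≡ 22 (mod 67).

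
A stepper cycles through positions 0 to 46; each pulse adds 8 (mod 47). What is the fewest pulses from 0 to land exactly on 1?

6

8·6 = 48 = 1·47 + 1, so 8⁻¹ ≡ 6 (mod 47).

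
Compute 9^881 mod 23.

Successive squares of 9 mod 23: 9^1≡9, 9^2≡12, 9^4≡6, 9^8≡13, 9^16≡8, 9^32≡18, 9^64≡2, 9^128≡4, 9^256≡16, 9^512≡3.
Since 881 = 1 + 16 + 32 + 64 + 256 + 512 in binary, 9^881 ≡ 9·8·18·2·16·3 ≡ 9 (mod 23).

9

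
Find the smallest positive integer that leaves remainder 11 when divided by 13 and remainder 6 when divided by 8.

Since 8·5 ≡ 1 (mod 13), take x = 6 + 8·((11−6)·5 mod 13) = 6 + 8·12 = 102.
Check: 102 mod 13 = 11, 102 mod 8 = 6.

102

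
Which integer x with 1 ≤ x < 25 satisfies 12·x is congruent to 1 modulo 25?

25 = 2·12 + 1
12 = 12·1 + 0
Back-substituting gives 12·23 ≡ 1 (mod 25).

23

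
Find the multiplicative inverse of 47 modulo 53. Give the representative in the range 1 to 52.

44

53 = 1·47 + 6
47 = 7·6 + 5
6 = 1·5 + 1
5 = 5·1 + 0
Back-substituting gives 47·44 ≡ 1 (mod 53).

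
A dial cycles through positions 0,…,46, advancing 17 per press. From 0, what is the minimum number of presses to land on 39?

41

17⁻¹ ≡ 36 (mod 47) because 17·36 = 612 = 13·47 + 1.
So x ≡ 36·39 = 1404 ≡ 41 (mod 47).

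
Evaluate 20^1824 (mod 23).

18

By repeated squaring mod 23: 20^1≡20, 20^2≡9, 20^4≡12, 20^8≡6, 20^16≡13, 20^32≡8, 20^64≡18, 20^128≡2, 20^256≡4, 20^512≡16, 20^1024≡3.
1824 = 32 + 256 + 512 + 1024, so 20^1824 ≡ 8·4·16·3 ≡ 18 (mod 23).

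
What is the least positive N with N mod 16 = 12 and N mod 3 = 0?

Since 3·11 ≡ 1 (mod 16), take x = 0 + 3·((12−0)·11 mod 16) = 0 + 3·4 = 12.
Check: 12 mod 16 = 12, 12 mod 3 = 0.

12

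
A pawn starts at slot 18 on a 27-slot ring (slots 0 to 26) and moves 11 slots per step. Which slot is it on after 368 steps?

16

368·11 = 4048.
4048 mod 27 = 25 (since 149·27 = 4023).
(18 + 25) mod 27 = 16.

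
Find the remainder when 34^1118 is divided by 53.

52

Successive squares of 34 mod 53: 34^1≡34, 34^2≡43, 34^4≡47, 34^8≡36, 34^16≡24, 34^32≡46, 34^64≡49, 34^128≡16, 34^256≡44, 34^512≡28, 34^1024≡42.
Since 1118 = 2 + 4 + 8 + 16 + 64 + 1024 in binary, 34^1118 ≡ 43·47·36·24·49·42 ≡ 52 (mod 53).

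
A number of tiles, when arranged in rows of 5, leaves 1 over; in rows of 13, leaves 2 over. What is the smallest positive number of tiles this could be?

41

x ≡ 1 (mod 5) gives x ∈ {1, 6, 11, 16, 21, 26, 31, 36, …}.
The first of these with x mod 13 = 2 is 41.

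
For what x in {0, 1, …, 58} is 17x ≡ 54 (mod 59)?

The inverse of 17 mod 59 is 7 (since 17·7 = 119 ≡ 1).
Multiplying both sides by 7: x ≡ 7·54 = 378 ≡ 24 (mod 59).

24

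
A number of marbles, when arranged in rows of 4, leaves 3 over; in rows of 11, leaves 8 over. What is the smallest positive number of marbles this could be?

x ≡ 3 (mod 4) gives x ∈ {3, 7, 11, 15, 19}.
The first of these with x mod 11 = 8 is 19.

19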